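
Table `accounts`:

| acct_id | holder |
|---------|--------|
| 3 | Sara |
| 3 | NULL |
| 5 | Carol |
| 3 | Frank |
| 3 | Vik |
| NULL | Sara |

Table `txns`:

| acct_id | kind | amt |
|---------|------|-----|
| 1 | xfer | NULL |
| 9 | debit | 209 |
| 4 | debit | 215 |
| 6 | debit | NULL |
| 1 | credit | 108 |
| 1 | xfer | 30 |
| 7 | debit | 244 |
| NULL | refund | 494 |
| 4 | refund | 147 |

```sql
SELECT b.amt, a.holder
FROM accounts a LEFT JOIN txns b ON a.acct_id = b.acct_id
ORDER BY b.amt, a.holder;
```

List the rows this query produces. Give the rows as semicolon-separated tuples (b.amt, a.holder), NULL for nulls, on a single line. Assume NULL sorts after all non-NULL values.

(NULL, Carol); (NULL, Frank); (NULL, Sara); (NULL, Sara); (NULL, Vik); (NULL, NULL)

LEFT JOIN keeps every row from `accounts`; unmatched rows get NULL for `txns`'s columns.
Matching on a.acct_id = b.acct_id. A NULL in a compared column never satisfies the condition.
- acct_id=3: no b row matches, row kept with b columns NULL.
- acct_id=3: no b row matches, row kept with b columns NULL.
- acct_id=5: no b row matches, row kept with b columns NULL.
- acct_id=3: no b row matches, row kept with b columns NULL.
- acct_id=3: no b row matches, row kept with b columns NULL.
- acct_id=NULL: no b row matches, row kept with b columns NULL.
After projecting and ordering:
b.amt | a.holder
NULL | Carol
NULL | Frank
NULL | Sara
NULL | Sara
NULL | Vik
NULL | NULL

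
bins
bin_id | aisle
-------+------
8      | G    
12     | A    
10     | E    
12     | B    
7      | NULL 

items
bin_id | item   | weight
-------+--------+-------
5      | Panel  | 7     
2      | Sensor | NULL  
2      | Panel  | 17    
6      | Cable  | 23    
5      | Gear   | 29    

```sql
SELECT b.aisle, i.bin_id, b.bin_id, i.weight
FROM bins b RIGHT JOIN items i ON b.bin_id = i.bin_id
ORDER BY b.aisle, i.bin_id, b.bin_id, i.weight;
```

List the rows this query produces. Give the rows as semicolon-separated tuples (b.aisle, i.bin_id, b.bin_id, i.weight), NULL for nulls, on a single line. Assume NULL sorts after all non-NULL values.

(NULL, 2, NULL, 17); (NULL, 2, NULL, NULL); (NULL, 5, NULL, 7); (NULL, 5, NULL, 29); (NULL, 6, NULL, 23)

RIGHT JOIN keeps every row from `items`; unmatched rows get NULL for `bins`'s columns.
Matching on b.bin_id = i.bin_id.
- bin_id=8: no matching i row.
- bin_id=12: no matching i row.
- bin_id=10: no matching i row.
- bin_id=12: no matching i row.
- bin_id=7: no matching i row.
- 5 i row(s) had no b match → kept, b columns NULL.
After projecting and ordering:
b.aisle | i.bin_id | b.bin_id | i.weight
NULL | 2 | NULL | 17
NULL | 2 | NULL | NULL
NULL | 5 | NULL | 7
NULL | 5 | NULL | 29
NULL | 6 | NULL | 23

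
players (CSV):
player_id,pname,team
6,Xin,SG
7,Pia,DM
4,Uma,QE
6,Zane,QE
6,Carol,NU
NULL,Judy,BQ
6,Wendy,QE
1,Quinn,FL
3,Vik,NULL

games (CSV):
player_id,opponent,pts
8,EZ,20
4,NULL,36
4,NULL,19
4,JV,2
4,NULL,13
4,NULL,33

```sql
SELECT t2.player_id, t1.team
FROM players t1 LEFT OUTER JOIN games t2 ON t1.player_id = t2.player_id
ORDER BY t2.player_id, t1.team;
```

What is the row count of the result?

LEFT JOIN keeps every row from `players`; unmatched rows get NULL for `games`'s columns.
Matching on t1.player_id = t2.player_id. A NULL in a compared column never satisfies the condition.
- player_id=6: no t2 row matches, row kept with t2 columns NULL.
- player_id=7: no t2 row matches, row kept with t2 columns NULL.
- player_id=4: 5 matching t2 row(s), so 5 row(s) emitted.
- player_id=6: no t2 row matches, row kept with t2 columns NULL.
- player_id=6: no t2 row matches, row kept with t2 columns NULL.
- player_id=NULL: no t2 row matches, row kept with t2 columns NULL.
- player_id=6: no t2 row matches, row kept with t2 columns NULL.
- player_id=1: no t2 row matches, row kept with t2 columns NULL.
- player_id=3: no t2 row matches, row kept with t2 columns NULL.
Total: 5 matched + 8 padded = 13 rows.

13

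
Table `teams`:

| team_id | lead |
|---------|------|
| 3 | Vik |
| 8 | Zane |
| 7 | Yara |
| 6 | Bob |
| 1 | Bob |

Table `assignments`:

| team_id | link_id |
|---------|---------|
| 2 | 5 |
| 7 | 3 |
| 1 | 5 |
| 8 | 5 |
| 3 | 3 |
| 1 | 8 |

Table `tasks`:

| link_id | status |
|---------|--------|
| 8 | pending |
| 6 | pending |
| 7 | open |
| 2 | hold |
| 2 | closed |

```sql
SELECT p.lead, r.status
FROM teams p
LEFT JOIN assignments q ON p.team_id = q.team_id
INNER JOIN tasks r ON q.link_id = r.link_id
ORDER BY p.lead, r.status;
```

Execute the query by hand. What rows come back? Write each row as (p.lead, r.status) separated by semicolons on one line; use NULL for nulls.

(Bob, pending)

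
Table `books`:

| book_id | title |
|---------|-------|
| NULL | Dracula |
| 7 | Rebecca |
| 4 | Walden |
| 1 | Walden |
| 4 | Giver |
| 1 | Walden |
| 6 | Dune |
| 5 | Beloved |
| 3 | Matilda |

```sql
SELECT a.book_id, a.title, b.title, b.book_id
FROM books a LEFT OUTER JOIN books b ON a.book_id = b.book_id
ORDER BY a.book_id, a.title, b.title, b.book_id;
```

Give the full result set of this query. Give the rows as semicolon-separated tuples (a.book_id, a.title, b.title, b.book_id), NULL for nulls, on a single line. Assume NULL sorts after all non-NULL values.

LEFT JOIN keeps every row from `books a`; unmatched rows get NULL for `books b`'s columns.
Matching on a.book_id = b.book_id. A NULL in a compared column never satisfies the condition.
Matched pairs: 12; unmatched a rows kept: 1.

(1, Walden, Walden, 1); (1, Walden, Walden, 1); (1, Walden, Walden, 1); (1, Walden, Walden, 1); (3, Matilda, Matilda, 3); (4, Giver, Giver, 4); (4, Giver, Walden, 4); (4, Walden, Giver, 4); (4, Walden, Walden, 4); (5, Beloved, Beloved, 5); (6, Dune, Dune, 6); (7, Rebecca, Rebecca, 7); (NULL, Dracula, NULL, NULL)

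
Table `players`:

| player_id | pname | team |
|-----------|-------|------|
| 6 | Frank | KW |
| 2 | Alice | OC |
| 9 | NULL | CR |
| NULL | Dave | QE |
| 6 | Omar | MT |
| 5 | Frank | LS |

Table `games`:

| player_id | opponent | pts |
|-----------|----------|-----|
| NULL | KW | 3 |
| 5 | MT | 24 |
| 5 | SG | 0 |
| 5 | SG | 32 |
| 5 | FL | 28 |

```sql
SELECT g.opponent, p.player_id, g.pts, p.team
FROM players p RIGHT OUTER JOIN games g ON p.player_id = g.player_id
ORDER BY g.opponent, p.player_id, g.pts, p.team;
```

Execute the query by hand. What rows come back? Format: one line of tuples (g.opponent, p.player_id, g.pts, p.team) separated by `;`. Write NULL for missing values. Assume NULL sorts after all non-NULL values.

(FL, 5, 28, LS); (KW, NULL, 3, NULL); (MT, 5, 24, LS); (SG, 5, 0, LS); (SG, 5, 32, LS)

RIGHT JOIN keeps every row from `games`; unmatched rows get NULL for `players`'s columns.
Matching on p.player_id = g.player_id. A NULL in a compared column never satisfies the condition.
Matched pairs: 4; unmatched g rows kept: 1.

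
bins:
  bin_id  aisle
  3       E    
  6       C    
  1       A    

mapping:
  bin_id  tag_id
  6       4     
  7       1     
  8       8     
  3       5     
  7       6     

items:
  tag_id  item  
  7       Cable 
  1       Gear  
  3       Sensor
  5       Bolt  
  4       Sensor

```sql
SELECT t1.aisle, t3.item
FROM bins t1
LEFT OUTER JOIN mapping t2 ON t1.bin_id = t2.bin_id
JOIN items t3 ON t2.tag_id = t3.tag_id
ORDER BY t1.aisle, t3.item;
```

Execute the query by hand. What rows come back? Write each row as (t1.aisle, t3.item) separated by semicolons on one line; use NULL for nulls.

Step 1 — t1 LEFT JOIN t2 on bin_id → 3 row(s).
Then INNER JOIN `items t3` on tag_id: keep only rows whose t2.tag_id appears in t3.

(C, Sensor); (E, Bolt)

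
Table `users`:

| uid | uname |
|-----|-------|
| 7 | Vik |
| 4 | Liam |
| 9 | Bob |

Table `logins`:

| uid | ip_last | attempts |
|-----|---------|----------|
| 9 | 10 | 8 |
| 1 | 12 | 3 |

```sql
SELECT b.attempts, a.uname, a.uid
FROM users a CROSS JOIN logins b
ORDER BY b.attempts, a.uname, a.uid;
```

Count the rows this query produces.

CROSS JOIN pairs every row of `users` with every row of `logins`: 3 × 2 = 6 rows.

6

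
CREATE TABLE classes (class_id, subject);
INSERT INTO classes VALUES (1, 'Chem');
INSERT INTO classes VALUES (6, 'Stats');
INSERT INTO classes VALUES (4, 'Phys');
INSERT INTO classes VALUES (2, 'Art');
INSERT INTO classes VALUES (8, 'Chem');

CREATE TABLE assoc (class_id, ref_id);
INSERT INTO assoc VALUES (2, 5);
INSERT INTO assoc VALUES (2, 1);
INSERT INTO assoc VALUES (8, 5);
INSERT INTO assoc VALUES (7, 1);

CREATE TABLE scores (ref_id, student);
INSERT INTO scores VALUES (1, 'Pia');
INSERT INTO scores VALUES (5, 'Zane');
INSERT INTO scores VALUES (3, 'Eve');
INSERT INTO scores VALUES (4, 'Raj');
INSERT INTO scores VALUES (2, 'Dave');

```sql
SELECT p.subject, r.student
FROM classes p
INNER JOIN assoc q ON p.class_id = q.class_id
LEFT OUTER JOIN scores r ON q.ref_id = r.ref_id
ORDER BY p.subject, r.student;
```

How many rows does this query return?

Evaluate left to right. First `classes p INNER JOIN assoc q` on class_id: 3 row(s).
Then LEFT JOIN `scores r` on ref_id: each of those 3 rows is kept; rows whose q.ref_id has no match in r get NULL for r's columns.
Result: 3 row(s).

3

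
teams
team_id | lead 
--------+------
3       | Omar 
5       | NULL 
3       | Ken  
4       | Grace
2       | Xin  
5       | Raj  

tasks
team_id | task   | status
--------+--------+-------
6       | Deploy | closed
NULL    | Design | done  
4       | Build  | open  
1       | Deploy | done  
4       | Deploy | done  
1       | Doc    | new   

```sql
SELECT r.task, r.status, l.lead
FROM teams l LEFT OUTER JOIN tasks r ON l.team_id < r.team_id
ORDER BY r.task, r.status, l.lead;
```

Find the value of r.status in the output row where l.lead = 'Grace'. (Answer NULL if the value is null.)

closed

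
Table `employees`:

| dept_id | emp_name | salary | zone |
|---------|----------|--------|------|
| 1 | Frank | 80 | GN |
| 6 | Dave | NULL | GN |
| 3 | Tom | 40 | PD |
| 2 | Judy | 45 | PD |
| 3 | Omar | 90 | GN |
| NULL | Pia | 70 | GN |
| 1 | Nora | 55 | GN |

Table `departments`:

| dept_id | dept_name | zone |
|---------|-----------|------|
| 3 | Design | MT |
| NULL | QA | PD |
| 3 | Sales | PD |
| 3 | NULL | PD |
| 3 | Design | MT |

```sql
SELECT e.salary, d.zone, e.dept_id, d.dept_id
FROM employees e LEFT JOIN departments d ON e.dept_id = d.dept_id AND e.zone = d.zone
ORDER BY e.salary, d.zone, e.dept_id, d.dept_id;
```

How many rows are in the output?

8

LEFT JOIN keeps every row from `employees`; unmatched rows get NULL for `departments`'s columns.
Matching on e.dept_id = d.dept_id AND e.zone = d.zone. A NULL in a compared column never satisfies the condition.
- e (dept_id=1, zone=GN) has no partner → padded with NULL.
- e (dept_id=6, zone=GN) has no partner → padded with NULL.
- e (dept_id=3, zone=PD) pairs with 2 row(s) of d.
- e (dept_id=2, zone=PD) has no partner → padded with NULL.
- e (dept_id=3, zone=GN) has no partner → padded with NULL.
- e (dept_id=NULL, zone=GN) has no partner → padded with NULL.
- e (dept_id=1, zone=GN) has no partner → padded with NULL.
Total: 2 matched + 6 padded = 8 rows.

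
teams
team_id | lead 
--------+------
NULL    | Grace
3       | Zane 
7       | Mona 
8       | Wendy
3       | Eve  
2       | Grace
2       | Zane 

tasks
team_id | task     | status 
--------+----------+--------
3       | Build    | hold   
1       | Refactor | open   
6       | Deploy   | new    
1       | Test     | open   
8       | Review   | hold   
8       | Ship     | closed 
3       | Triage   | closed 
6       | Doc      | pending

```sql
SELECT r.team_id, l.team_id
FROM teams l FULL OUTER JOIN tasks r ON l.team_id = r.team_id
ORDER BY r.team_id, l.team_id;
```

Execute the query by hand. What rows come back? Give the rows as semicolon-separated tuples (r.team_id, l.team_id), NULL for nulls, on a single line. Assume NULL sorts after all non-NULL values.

FULL OUTER JOIN keeps every row from both sides; unmatched rows get NULL for the other side's columns.
Matching on l.team_id = r.team_id. A NULL in a compared column never satisfies the condition.
Matched pairs: 6; unmatched l rows kept: 4; unmatched r rows kept: 4.

(1, NULL); (1, NULL); (3, 3); (3, 3); (3, 3); (3, 3); (6, NULL); (6, NULL); (8, 8); (8, 8); (NULL, 2); (NULL, 2); (NULL, 7); (NULL, NULL)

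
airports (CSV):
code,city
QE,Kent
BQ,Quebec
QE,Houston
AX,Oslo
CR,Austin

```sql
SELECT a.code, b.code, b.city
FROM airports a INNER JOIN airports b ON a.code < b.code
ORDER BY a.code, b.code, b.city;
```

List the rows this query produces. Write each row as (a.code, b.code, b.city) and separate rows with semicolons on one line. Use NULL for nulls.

(AX, BQ, Quebec); (AX, CR, Austin); (AX, QE, Houston); (AX, QE, Kent); (BQ, CR, Austin); (BQ, QE, Houston); (BQ, QE, Kent); (CR, QE, Houston); (CR, QE, Kent)

INNER JOIN keeps only pairs where the ON condition holds.
Matching on a.code < b.code.
- a (code=QE) has no partner → excluded.
- a (code=BQ) pairs with 3 row(s) of b.
- a (code=QE) has no partner → excluded.
- a (code=AX) pairs with 4 row(s) of b.
- a (code=CR) pairs with 2 row(s) of b.
After projecting and ordering:
a.code | b.code | b.city
AX | BQ | Quebec
AX | CR | Austin
AX | QE | Houston
AX | QE | Kent
BQ | CR | Austin
BQ | QE | Houston
BQ | QE | Kent
CR | QE | Houston
CR | QE | Kent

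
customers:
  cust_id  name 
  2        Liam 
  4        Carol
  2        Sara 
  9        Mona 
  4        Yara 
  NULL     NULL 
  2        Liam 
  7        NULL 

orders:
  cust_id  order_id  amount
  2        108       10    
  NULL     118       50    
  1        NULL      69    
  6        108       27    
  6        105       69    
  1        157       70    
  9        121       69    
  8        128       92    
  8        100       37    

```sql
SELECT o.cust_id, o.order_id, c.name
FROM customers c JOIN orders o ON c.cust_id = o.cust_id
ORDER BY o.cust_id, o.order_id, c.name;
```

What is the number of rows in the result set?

INNER JOIN keeps only pairs where the ON condition holds.
Matching on c.cust_id = o.cust_id. A NULL in a compared column never satisfies the condition.
- c (cust_id=2) pairs with 1 row(s) of o.
- c (cust_id=4) has no partner → excluded.
- c (cust_id=2) pairs with 1 row(s) of o.
- c (cust_id=9) pairs with 1 row(s) of o.
- c (cust_id=4) has no partner → excluded.
- c (cust_id=NULL) has no partner → excluded.
- c (cust_id=2) pairs with 1 row(s) of o.
- c (cust_id=7) has no partner → excluded.
Total: 4 rows.

4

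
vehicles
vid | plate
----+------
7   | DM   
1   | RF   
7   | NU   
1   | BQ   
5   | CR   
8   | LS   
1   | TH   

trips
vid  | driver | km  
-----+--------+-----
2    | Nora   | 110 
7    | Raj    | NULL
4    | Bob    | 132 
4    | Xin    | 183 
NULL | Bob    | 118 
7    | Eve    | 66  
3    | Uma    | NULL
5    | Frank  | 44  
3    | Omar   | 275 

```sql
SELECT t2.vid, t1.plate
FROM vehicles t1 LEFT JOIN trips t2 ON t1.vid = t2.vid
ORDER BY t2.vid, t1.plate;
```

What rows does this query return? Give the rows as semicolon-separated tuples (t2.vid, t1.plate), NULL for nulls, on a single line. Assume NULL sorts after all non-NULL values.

LEFT JOIN keeps every row from `vehicles`; unmatched rows get NULL for `trips`'s columns.
Matching on t1.vid = t2.vid. A NULL in a compared column never satisfies the condition.
Matched pairs: 5; unmatched t1 rows kept: 4.

(5, CR); (7, DM); (7, DM); (7, NU); (7, NU); (NULL, BQ); (NULL, LS); (NULL, RF); (NULL, TH)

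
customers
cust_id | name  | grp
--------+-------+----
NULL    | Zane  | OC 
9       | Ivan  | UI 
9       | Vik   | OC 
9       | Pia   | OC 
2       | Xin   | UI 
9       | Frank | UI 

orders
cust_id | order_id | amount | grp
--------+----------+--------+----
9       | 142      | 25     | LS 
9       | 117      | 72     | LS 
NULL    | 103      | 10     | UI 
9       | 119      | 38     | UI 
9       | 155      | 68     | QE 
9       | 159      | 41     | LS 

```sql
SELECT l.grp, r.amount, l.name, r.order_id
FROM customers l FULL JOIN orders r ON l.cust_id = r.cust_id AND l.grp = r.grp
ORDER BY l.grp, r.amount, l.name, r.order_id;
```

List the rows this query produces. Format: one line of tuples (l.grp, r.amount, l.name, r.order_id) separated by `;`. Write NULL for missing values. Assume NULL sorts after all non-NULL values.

(OC, NULL, Pia, NULL); (OC, NULL, Vik, NULL); (OC, NULL, Zane, NULL); (UI, 38, Frank, 119); (UI, 38, Ivan, 119); (UI, NULL, Xin, NULL); (NULL, 10, NULL, 103); (NULL, 25, NULL, 142); (NULL, 41, NULL, 159); (NULL, 68, NULL, 155); (NULL, 72, NULL, 117)

FULL OUTER JOIN keeps every row from both sides; unmatched rows get NULL for the other side's columns.
Matching on l.cust_id = r.cust_id AND l.grp = r.grp. A NULL in a compared column never satisfies the condition.
Matched pairs: 2; unmatched l rows kept: 4; unmatched r rows kept: 5.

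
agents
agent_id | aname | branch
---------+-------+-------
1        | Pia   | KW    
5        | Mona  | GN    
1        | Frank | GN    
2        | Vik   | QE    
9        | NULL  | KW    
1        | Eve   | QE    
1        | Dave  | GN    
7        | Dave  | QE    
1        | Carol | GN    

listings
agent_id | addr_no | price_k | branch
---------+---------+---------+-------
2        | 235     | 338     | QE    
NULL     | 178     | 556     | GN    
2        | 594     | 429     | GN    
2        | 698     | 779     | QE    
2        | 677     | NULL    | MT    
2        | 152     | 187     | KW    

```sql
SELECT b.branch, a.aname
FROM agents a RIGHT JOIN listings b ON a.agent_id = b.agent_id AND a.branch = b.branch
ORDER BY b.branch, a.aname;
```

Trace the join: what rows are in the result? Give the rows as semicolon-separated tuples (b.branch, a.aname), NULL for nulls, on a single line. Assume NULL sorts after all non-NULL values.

(GN, NULL); (GN, NULL); (KW, NULL); (MT, NULL); (QE, Vik); (QE, Vik)

RIGHT JOIN keeps every row from `listings`; unmatched rows get NULL for `agents`'s columns.
Matching on a.agent_id = b.agent_id AND a.branch = b.branch. A NULL in a compared column never satisfies the condition.
- agent_id=1, branch=KW: no matching b row.
- agent_id=5, branch=GN: no matching b row.
- agent_id=1, branch=GN: no matching b row.
- agent_id=2, branch=QE: 2 matching b row(s), so 2 row(s) emitted.
- agent_id=9, branch=KW: no matching b row.
- agent_id=1, branch=QE: no matching b row.
- agent_id=1, branch=GN: no matching b row.
- agent_id=7, branch=QE: no matching b row.
- agent_id=1, branch=GN: no matching b row.
- 4 b row(s) had no a match → kept, a columns NULL.
After projecting and ordering:
b.branch | a.aname
GN | NULL
GN | NULL
KW | NULL
MT | NULL
QE | Vik
QE | Vik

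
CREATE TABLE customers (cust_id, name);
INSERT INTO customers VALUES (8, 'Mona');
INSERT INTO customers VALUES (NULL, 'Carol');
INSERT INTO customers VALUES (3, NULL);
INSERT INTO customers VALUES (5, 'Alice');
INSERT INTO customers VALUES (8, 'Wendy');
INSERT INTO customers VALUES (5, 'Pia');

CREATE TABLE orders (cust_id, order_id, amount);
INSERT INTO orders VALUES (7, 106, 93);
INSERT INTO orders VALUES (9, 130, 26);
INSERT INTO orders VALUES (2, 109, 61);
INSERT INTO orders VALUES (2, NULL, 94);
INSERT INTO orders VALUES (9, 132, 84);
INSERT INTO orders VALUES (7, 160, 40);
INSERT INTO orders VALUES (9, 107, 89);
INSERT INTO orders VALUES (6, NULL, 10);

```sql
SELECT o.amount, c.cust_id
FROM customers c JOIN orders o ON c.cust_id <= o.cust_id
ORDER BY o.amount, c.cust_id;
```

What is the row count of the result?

24

INNER JOIN keeps only pairs where the ON condition holds.
Matching on c.cust_id <= o.cust_id. A NULL in a compared column never satisfies the condition.
- cust_id=8: 3 matching o row(s), so 3 row(s) emitted.
- cust_id=NULL: no matching o row, dropped.
- cust_id=3: 6 matching o row(s), so 6 row(s) emitted.
- cust_id=5: 6 matching o row(s), so 6 row(s) emitted.
- cust_id=8: 3 matching o row(s), so 3 row(s) emitted.
- cust_id=5: 6 matching o row(s), so 6 row(s) emitted.
Total: 24 rows.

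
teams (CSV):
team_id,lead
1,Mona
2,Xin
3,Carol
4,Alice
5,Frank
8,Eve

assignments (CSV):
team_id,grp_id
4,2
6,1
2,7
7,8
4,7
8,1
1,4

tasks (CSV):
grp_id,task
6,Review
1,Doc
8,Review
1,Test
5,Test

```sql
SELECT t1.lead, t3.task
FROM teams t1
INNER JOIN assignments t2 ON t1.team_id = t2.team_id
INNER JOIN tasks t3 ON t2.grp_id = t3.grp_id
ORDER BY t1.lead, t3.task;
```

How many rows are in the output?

Step 1 — t1 INNER JOIN t2 on team_id → 5 row(s).
Then INNER JOIN `tasks t3` on grp_id: keep only rows whose t2.grp_id appears in t3.
Result: 2 row(s).

2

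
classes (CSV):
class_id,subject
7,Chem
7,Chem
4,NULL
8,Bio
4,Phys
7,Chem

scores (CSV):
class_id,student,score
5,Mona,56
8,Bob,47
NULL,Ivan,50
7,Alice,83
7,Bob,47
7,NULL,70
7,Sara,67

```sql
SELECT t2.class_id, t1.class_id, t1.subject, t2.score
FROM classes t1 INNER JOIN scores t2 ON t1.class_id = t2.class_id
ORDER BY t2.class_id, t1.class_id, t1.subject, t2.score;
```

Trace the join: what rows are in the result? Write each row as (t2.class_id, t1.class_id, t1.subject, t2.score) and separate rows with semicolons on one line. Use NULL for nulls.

(7, 7, Chem, 47); (7, 7, Chem, 47); (7, 7, Chem, 47); (7, 7, Chem, 67); (7, 7, Chem, 67); (7, 7, Chem, 67); (7, 7, Chem, 70); (7, 7, Chem, 70); (7, 7, Chem, 70); (7, 7, Chem, 83); (7, 7, Chem, 83); (7, 7, Chem, 83); (8, 8, Bio, 47)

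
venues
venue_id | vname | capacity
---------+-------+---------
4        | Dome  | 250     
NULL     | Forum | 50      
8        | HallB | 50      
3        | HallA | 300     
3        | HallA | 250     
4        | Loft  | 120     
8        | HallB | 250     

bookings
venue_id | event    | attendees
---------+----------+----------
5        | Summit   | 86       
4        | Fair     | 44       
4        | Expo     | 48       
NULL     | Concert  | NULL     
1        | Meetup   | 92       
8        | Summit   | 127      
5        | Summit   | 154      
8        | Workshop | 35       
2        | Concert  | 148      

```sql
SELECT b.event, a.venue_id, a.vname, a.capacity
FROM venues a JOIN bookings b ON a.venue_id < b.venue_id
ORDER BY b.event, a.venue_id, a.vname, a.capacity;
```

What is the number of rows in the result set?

20

INNER JOIN keeps only pairs where the ON condition holds.
Matching on a.venue_id < b.venue_id. A NULL in a compared column never satisfies the condition.
- a[0] venue_id=4 → 4 match(es) in b → 4 row(s).
- a[1] venue_id=NULL → no match; dropped.
- a[2] venue_id=8 → no match; dropped.
- a[3] venue_id=3 → 6 match(es) in b → 6 row(s).
- a[4] venue_id=3 → 6 match(es) in b → 6 row(s).
- a[5] venue_id=4 → 4 match(es) in b → 4 row(s).
- a[6] venue_id=8 → no match; dropped.
Total: 20 rows.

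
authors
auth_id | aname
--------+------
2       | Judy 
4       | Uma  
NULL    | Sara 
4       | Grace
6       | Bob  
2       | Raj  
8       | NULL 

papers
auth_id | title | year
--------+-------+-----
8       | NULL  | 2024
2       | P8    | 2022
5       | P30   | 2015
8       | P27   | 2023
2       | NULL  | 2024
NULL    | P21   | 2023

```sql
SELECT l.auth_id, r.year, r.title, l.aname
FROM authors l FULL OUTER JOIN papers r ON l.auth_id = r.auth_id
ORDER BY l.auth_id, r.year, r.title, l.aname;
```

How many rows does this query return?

12

FULL OUTER JOIN keeps every row from both sides; unmatched rows get NULL for the other side's columns.
Matching on l.auth_id = r.auth_id. A NULL in a compared column never satisfies the condition.
Matched pairs: 6; unmatched l rows kept: 4; unmatched r rows kept: 2.
Total: 6 matched + 6 padded = 12 rows.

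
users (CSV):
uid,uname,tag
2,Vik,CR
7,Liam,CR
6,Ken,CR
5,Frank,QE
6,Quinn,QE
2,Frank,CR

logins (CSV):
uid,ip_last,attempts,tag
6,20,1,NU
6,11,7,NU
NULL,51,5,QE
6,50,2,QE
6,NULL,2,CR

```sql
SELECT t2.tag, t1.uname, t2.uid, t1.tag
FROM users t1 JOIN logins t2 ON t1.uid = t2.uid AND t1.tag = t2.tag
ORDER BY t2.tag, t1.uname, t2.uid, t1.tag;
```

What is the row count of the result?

2

INNER JOIN keeps only pairs where the ON condition holds.
Matching on t1.uid = t2.uid AND t1.tag = t2.tag. A NULL in a compared column never satisfies the condition.
- uid=2, tag=CR: no matching t2 row, dropped.
- uid=7, tag=CR: no matching t2 row, dropped.
- uid=6, tag=CR: 1 matching t2 row(s), so 1 row(s) emitted.
- uid=5, tag=QE: no matching t2 row, dropped.
- uid=6, tag=QE: 1 matching t2 row(s), so 1 row(s) emitted.
- uid=2, tag=CR: no matching t2 row, dropped.
Total: 2 rows.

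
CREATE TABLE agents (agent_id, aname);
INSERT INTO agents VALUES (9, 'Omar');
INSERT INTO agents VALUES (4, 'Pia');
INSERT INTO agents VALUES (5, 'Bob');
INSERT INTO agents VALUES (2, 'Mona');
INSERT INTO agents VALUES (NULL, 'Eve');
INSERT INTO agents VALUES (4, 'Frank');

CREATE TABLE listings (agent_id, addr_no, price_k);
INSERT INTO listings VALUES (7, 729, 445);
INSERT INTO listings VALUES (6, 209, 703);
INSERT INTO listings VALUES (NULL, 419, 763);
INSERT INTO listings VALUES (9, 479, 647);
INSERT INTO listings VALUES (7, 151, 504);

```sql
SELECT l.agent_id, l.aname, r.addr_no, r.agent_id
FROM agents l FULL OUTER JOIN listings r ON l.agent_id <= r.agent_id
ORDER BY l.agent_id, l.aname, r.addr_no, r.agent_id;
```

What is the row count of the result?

FULL OUTER JOIN keeps every row from both sides; unmatched rows get NULL for the other side's columns.
Matching on l.agent_id <= r.agent_id. A NULL in a compared column never satisfies the condition.
- l (agent_id=9) pairs with 1 row(s) of r.
- l (agent_id=4) pairs with 4 row(s) of r.
- l (agent_id=5) pairs with 4 row(s) of r.
- l (agent_id=2) pairs with 4 row(s) of r.
- l (agent_id=NULL) has no partner → padded with NULL.
- l (agent_id=4) pairs with 4 row(s) of r.
- 1 row(s) from r found no l partner → padded with NULL.
Total: 17 matched + 2 padded = 19 rows.

19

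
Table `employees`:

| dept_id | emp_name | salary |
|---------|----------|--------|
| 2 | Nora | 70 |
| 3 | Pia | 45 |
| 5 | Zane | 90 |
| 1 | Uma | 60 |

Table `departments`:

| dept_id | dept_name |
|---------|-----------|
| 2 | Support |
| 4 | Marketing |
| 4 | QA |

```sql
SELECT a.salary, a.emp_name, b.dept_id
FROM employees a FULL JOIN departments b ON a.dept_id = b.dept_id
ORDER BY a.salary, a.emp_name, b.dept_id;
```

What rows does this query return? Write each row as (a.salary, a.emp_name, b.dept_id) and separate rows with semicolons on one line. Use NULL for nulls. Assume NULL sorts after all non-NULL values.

FULL OUTER JOIN keeps every row from both sides; unmatched rows get NULL for the other side's columns.
Matching on a.dept_id = b.dept_id.
- dept_id=2: 1 matching b row(s), so 1 row(s) emitted.
- dept_id=3: no b row matches, row kept with b columns NULL.
- dept_id=5: no b row matches, row kept with b columns NULL.
- dept_id=1: no b row matches, row kept with b columns NULL.
- plus 2 unmatched b row(s), each kept with NULL a columns.
After projecting and ordering:
a.salary | a.emp_name | b.dept_id
45 | Pia | NULL
60 | Uma | NULL
70 | Nora | 2
90 | Zane | NULL
NULL | NULL | 4
NULL | NULL | 4

(45, Pia, NULL); (60, Uma, NULL); (70, Nora, 2); (90, Zane, NULL); (NULL, NULL, 4); (NULL, NULL, 4)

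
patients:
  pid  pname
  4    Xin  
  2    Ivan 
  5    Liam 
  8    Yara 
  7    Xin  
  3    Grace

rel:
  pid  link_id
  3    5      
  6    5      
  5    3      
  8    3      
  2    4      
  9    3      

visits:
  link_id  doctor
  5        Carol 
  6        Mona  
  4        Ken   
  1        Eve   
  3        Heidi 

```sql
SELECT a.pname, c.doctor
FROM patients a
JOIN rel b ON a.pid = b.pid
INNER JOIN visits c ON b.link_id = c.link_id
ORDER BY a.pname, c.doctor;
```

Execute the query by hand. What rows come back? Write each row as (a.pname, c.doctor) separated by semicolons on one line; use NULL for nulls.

(Grace, Carol); (Ivan, Ken); (Liam, Heidi); (Yara, Heidi)

Joins associate left-to-right: patients INNER JOIN rel on pid gives 4 intermediate row(s).
Then INNER JOIN `visits c` on link_id: keep only rows whose b.link_id appears in c.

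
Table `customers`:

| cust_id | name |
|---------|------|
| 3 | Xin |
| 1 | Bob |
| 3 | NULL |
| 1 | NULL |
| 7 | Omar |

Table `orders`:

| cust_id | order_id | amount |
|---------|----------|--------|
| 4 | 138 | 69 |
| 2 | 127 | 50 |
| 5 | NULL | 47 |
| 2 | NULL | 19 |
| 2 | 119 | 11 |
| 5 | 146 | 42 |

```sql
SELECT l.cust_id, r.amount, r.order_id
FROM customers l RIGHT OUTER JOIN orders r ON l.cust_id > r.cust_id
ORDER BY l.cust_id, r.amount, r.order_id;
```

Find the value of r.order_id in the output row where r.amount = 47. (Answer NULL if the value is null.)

RIGHT JOIN keeps every row from `orders`; unmatched rows get NULL for `customers`'s columns.
Matching on l.cust_id > r.cust_id.
Matched pairs: 12; unmatched r rows kept: 0.

NULL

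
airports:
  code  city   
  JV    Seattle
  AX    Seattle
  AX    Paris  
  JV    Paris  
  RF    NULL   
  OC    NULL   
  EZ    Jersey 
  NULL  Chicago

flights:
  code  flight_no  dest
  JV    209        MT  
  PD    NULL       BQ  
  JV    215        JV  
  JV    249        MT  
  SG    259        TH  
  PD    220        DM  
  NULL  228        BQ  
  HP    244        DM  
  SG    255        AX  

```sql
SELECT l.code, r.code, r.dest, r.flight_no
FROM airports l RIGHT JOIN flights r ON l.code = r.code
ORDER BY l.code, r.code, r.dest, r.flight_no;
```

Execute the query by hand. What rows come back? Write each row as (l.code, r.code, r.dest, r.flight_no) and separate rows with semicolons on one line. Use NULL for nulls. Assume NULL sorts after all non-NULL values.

RIGHT JOIN keeps every row from `flights`; unmatched rows get NULL for `airports`'s columns.
Matching on l.code = r.code. A NULL in a compared column never satisfies the condition.
- l[0] code=JV → 3 match(es) in r → 3 row(s).
- l[1] code=AX → no match.
- l[2] code=AX → no match.
- l[3] code=JV → 3 match(es) in r → 3 row(s).
- l[4] code=RF → no match.
- l[5] code=OC → no match.
- l[6] code=EZ → no match.
- l[7] code=NULL → no match.
- 6 r row(s) had no l match → kept, l columns NULL.

(JV, JV, JV, 215); (JV, JV, JV, 215); (JV, JV, MT, 209); (JV, JV, MT, 209); (JV, JV, MT, 249); (JV, JV, MT, 249); (NULL, HP, DM, 244); (NULL, PD, BQ, NULL); (NULL, PD, DM, 220); (NULL, SG, AX, 255); (NULL, SG, TH, 259); (NULL, NULL, BQ, 228)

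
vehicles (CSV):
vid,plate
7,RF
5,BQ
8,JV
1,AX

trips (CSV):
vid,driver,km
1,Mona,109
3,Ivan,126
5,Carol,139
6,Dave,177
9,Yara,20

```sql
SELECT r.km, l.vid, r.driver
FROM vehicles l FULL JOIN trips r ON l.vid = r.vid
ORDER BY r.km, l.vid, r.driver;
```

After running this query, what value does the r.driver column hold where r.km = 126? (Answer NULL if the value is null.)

Ivan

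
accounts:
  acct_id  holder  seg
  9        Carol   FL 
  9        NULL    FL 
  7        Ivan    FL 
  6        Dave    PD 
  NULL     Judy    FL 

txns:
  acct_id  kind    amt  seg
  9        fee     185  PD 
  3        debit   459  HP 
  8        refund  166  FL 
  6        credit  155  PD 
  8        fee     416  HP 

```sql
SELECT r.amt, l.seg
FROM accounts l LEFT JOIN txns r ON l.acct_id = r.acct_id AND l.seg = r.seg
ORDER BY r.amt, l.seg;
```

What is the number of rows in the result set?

5

LEFT JOIN keeps every row from `accounts`; unmatched rows get NULL for `txns`'s columns.
Matching on l.acct_id = r.acct_id AND l.seg = r.seg. A NULL in a compared column never satisfies the condition.
Matched pairs: 1; unmatched l rows kept: 4.
Total: 1 matched + 4 padded = 5 rows.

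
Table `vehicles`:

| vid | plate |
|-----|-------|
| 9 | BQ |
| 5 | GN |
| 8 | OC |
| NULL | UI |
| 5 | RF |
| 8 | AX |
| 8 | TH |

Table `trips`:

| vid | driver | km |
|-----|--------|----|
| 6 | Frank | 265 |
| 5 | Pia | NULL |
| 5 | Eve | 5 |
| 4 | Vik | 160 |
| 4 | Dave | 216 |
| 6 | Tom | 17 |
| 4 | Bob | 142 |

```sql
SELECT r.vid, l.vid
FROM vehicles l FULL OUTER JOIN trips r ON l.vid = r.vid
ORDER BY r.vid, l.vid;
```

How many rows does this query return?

14

FULL OUTER JOIN keeps every row from both sides; unmatched rows get NULL for the other side's columns.
Matching on l.vid = r.vid. A NULL in a compared column never satisfies the condition.
- l[0] vid=9 → no match; kept with NULLs on the r side.
- l[1] vid=5 → 2 match(es) in r → 2 row(s).
- l[2] vid=8 → no match; kept with NULLs on the r side.
- l[3] vid=NULL → no match; kept with NULLs on the r side.
- l[4] vid=5 → 2 match(es) in r → 2 row(s).
- l[5] vid=8 → no match; kept with NULLs on the r side.
- l[6] vid=8 → no match; kept with NULLs on the r side.
- 5 row(s) from r found no l partner → padded with NULL.
Total: 4 matched + 10 padded = 14 rows.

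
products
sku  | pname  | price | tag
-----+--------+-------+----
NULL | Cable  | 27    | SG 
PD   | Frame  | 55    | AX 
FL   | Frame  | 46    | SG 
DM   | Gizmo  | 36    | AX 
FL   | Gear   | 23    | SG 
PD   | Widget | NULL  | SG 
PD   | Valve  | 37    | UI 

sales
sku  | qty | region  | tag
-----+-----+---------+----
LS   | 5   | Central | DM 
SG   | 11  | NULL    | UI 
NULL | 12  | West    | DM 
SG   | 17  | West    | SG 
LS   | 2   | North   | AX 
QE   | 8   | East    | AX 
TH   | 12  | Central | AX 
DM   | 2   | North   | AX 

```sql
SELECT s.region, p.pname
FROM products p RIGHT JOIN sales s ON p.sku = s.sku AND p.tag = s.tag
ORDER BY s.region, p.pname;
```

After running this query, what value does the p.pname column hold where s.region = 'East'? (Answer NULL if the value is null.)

RIGHT JOIN keeps every row from `sales`; unmatched rows get NULL for `products`'s columns.
Matching on p.sku = s.sku AND p.tag = s.tag. A NULL in a compared column never satisfies the condition.
- p row (sku=NULL, tag=SG): no match.
- p row (sku=PD, tag=AX): no match.
- p row (sku=FL, tag=SG): no match.
- p row (sku=DM, tag=AX): matches 1 s row(s) → 1 output row(s).
- p row (sku=FL, tag=SG): no match.
- p row (sku=PD, tag=SG): no match.
- p row (sku=PD, tag=UI): no match.
- 7 s row(s) had no p match → kept, p columns NULL.

NULL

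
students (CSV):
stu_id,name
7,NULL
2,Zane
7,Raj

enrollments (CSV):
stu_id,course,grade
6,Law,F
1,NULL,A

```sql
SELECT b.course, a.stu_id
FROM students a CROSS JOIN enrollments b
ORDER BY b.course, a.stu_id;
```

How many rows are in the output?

6

CROSS JOIN pairs every row of `students` with every row of `enrollments`: 3 × 2 = 6 rows.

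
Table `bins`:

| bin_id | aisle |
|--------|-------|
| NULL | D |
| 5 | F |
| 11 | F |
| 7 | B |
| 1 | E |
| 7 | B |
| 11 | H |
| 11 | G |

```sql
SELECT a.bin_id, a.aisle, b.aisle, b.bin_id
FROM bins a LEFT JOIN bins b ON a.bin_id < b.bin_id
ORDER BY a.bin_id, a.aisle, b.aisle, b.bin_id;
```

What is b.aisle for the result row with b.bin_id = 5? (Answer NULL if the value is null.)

F

LEFT JOIN keeps every row from `bins a`; unmatched rows get NULL for `bins b`'s columns.
Matching on a.bin_id < b.bin_id. A NULL in a compared column never satisfies the condition.
Matched pairs: 17; unmatched a rows kept: 4.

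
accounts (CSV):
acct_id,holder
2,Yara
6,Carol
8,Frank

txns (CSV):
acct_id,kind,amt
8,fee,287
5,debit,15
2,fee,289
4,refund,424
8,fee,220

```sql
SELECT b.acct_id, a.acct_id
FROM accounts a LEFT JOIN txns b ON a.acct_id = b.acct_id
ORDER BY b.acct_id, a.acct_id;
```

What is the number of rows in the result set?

LEFT JOIN keeps every row from `accounts`; unmatched rows get NULL for `txns`'s columns.
Matching on a.acct_id = b.acct_id.
- acct_id=2: 1 matching b row(s), so 1 row(s) emitted.
- acct_id=6: no b row matches, row kept with b columns NULL.
- acct_id=8: 2 matching b row(s), so 2 row(s) emitted.
Total: 3 matched + 1 padded = 4 rows.

4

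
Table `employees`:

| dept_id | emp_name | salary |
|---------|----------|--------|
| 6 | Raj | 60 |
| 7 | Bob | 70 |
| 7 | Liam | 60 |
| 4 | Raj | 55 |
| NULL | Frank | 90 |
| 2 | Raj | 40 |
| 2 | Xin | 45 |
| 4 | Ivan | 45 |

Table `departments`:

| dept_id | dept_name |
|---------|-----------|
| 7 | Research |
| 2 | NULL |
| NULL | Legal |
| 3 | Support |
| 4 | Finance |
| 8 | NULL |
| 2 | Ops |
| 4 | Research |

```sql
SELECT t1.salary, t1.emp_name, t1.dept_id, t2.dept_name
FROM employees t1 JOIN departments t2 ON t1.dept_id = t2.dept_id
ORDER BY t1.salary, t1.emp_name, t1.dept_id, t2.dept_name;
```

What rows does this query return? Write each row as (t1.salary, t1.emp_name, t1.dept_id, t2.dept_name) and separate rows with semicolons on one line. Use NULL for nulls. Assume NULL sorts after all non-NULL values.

(40, Raj, 2, Ops); (40, Raj, 2, NULL); (45, Ivan, 4, Finance); (45, Ivan, 4, Research); (45, Xin, 2, Ops); (45, Xin, 2, NULL); (55, Raj, 4, Finance); (55, Raj, 4, Research); (60, Liam, 7, Research); (70, Bob, 7, Research)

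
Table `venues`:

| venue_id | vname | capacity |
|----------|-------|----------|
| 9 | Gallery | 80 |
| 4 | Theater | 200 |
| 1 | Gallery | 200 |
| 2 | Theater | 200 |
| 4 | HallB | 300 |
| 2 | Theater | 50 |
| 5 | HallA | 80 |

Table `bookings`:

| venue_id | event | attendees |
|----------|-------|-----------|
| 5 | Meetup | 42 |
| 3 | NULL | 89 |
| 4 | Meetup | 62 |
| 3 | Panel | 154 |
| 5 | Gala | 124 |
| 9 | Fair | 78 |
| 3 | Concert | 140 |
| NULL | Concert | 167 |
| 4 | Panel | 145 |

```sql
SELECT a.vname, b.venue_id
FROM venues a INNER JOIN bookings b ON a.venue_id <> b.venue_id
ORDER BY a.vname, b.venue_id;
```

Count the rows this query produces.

49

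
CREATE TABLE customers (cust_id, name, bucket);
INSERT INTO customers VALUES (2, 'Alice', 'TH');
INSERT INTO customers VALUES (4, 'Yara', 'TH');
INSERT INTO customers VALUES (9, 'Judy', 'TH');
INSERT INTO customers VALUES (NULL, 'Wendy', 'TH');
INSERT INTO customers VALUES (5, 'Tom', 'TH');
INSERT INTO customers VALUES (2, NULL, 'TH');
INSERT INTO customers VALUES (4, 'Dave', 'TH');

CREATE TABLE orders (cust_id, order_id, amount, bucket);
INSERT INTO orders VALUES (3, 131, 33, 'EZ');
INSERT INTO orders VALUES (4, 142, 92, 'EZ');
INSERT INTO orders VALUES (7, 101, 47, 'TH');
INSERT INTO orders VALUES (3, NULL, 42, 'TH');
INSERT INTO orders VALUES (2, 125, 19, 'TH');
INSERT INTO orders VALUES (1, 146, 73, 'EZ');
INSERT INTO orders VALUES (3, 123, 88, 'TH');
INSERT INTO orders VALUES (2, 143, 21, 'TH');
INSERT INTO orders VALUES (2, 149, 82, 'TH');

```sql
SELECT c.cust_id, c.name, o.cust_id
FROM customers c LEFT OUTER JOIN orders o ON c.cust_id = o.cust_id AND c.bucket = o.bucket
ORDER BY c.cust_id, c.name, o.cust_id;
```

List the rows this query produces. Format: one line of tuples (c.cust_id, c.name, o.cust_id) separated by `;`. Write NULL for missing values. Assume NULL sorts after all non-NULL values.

LEFT JOIN keeps every row from `customers`; unmatched rows get NULL for `orders`'s columns.
Matching on c.cust_id = o.cust_id AND c.bucket = o.bucket. A NULL in a compared column never satisfies the condition.
- c[0] cust_id=2, bucket=TH → 3 match(es) in o → 3 row(s).
- c[1] cust_id=4, bucket=TH → no match; kept with NULLs on the o side.
- c[2] cust_id=9, bucket=TH → no match; kept with NULLs on the o side.
- c[3] cust_id=NULL, bucket=TH → no match; kept with NULLs on the o side.
- c[4] cust_id=5, bucket=TH → no match; kept with NULLs on the o side.
- c[5] cust_id=2, bucket=TH → 3 match(es) in o → 3 row(s).
- c[6] cust_id=4, bucket=TH → no match; kept with NULLs on the o side.

(2, Alice, 2); (2, Alice, 2); (2, Alice, 2); (2, NULL, 2); (2, NULL, 2); (2, NULL, 2); (4, Dave, NULL); (4, Yara, NULL); (5, Tom, NULL); (9, Judy, NULL); (NULL, Wendy, NULL)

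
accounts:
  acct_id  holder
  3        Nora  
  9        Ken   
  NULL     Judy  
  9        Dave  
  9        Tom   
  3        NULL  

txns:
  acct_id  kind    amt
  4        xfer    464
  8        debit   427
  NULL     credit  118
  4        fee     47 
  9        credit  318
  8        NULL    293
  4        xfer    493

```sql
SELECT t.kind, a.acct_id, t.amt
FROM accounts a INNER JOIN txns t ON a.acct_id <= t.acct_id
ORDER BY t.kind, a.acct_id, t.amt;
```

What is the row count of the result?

15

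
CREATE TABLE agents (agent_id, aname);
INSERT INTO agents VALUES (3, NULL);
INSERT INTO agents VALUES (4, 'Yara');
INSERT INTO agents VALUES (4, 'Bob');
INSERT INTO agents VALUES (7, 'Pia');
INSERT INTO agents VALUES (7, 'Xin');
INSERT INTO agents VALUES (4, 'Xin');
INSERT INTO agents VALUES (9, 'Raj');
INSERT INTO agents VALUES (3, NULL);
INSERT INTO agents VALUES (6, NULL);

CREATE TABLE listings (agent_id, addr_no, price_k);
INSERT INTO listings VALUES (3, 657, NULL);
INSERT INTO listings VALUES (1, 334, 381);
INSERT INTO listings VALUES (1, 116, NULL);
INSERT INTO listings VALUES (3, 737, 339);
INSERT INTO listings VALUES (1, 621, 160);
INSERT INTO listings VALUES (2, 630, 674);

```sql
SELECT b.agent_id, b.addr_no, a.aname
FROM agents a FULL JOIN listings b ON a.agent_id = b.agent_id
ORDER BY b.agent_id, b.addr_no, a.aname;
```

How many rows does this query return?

FULL OUTER JOIN keeps every row from both sides; unmatched rows get NULL for the other side's columns.
Matching on a.agent_id = b.agent_id.
Matched pairs: 4; unmatched a rows kept: 7; unmatched b rows kept: 4.
Total: 4 matched + 11 padded = 15 rows.

15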